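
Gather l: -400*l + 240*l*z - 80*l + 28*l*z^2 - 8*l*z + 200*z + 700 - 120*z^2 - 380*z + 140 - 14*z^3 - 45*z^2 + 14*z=l*(28*z^2 + 232*z - 480) - 14*z^3 - 165*z^2 - 166*z + 840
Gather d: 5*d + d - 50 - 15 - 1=6*d - 66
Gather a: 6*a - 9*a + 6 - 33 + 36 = 9 - 3*a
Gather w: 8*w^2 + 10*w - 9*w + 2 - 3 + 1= 8*w^2 + w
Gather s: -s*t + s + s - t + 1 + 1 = s*(2 - t) - t + 2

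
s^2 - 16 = (s - 4)*(s + 4)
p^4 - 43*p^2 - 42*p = p*(p - 7)*(p + 1)*(p + 6)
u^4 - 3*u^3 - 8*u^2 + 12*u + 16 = (u - 4)*(u - 2)*(u + 1)*(u + 2)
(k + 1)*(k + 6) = k^2 + 7*k + 6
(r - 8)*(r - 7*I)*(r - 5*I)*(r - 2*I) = r^4 - 8*r^3 - 14*I*r^3 - 59*r^2 + 112*I*r^2 + 472*r + 70*I*r - 560*I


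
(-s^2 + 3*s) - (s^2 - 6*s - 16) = -2*s^2 + 9*s + 16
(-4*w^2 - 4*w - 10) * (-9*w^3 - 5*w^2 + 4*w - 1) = 36*w^5 + 56*w^4 + 94*w^3 + 38*w^2 - 36*w + 10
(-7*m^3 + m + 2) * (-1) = 7*m^3 - m - 2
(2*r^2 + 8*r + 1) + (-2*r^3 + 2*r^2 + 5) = -2*r^3 + 4*r^2 + 8*r + 6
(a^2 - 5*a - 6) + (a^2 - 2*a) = 2*a^2 - 7*a - 6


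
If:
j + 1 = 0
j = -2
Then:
No Solution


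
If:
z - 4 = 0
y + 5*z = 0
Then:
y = -20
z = 4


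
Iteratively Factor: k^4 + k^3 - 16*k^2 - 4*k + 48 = (k + 4)*(k^3 - 3*k^2 - 4*k + 12) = (k - 2)*(k + 4)*(k^2 - k - 6) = (k - 3)*(k - 2)*(k + 4)*(k + 2)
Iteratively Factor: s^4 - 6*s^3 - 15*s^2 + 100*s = (s)*(s^3 - 6*s^2 - 15*s + 100) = s*(s - 5)*(s^2 - s - 20) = s*(s - 5)^2*(s + 4)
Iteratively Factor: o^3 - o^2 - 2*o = (o - 2)*(o^2 + o) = o*(o - 2)*(o + 1)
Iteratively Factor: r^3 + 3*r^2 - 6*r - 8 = (r - 2)*(r^2 + 5*r + 4) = (r - 2)*(r + 1)*(r + 4)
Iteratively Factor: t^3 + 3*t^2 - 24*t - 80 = (t + 4)*(t^2 - t - 20) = (t + 4)^2*(t - 5)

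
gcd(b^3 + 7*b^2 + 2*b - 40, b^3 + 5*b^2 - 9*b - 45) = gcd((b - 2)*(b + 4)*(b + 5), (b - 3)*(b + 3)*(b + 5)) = b + 5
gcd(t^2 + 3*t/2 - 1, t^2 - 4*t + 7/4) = t - 1/2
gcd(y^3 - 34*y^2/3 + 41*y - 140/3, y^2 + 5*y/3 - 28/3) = y - 7/3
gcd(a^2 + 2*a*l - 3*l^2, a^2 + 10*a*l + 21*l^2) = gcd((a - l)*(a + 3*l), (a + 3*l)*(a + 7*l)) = a + 3*l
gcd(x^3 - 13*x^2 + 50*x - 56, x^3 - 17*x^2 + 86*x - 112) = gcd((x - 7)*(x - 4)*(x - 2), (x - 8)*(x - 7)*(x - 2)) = x^2 - 9*x + 14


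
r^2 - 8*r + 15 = (r - 5)*(r - 3)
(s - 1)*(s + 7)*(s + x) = s^3 + s^2*x + 6*s^2 + 6*s*x - 7*s - 7*x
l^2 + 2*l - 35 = (l - 5)*(l + 7)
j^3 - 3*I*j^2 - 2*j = j*(j - 2*I)*(j - I)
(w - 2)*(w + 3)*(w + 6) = w^3 + 7*w^2 - 36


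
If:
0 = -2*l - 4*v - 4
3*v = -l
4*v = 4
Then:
No Solution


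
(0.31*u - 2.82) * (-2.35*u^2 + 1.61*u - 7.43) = -0.7285*u^3 + 7.1261*u^2 - 6.8435*u + 20.9526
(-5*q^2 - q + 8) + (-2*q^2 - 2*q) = -7*q^2 - 3*q + 8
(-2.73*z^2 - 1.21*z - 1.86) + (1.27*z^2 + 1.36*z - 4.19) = -1.46*z^2 + 0.15*z - 6.05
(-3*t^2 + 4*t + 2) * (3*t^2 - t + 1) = -9*t^4 + 15*t^3 - t^2 + 2*t + 2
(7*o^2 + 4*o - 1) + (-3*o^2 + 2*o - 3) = 4*o^2 + 6*o - 4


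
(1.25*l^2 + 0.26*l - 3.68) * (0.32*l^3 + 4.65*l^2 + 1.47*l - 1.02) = 0.4*l^5 + 5.8957*l^4 + 1.8689*l^3 - 18.0048*l^2 - 5.6748*l + 3.7536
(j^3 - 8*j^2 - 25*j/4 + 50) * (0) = 0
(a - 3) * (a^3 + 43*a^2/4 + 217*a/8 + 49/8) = a^4 + 31*a^3/4 - 41*a^2/8 - 301*a/4 - 147/8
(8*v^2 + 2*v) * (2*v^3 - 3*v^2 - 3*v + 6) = 16*v^5 - 20*v^4 - 30*v^3 + 42*v^2 + 12*v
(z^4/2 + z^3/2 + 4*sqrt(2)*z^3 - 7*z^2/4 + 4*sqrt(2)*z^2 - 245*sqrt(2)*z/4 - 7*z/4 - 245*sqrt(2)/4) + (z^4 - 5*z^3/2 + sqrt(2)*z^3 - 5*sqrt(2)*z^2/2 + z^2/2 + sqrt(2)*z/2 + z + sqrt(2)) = 3*z^4/2 - 2*z^3 + 5*sqrt(2)*z^3 - 5*z^2/4 + 3*sqrt(2)*z^2/2 - 243*sqrt(2)*z/4 - 3*z/4 - 241*sqrt(2)/4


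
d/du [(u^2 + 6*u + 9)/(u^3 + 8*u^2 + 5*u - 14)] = (-u^4 - 12*u^3 - 70*u^2 - 172*u - 129)/(u^6 + 16*u^5 + 74*u^4 + 52*u^3 - 199*u^2 - 140*u + 196)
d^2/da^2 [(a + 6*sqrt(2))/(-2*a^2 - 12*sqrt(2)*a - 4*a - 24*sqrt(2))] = -1/(a^3 + 6*a^2 + 12*a + 8)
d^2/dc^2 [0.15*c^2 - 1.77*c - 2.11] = 0.300000000000000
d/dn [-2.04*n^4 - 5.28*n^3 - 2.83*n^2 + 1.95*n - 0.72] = -8.16*n^3 - 15.84*n^2 - 5.66*n + 1.95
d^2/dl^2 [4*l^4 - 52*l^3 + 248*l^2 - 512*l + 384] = 48*l^2 - 312*l + 496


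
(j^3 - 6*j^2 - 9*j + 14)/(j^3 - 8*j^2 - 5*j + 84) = (j^2 + j - 2)/(j^2 - j - 12)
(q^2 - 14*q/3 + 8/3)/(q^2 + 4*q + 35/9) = 3*(3*q^2 - 14*q + 8)/(9*q^2 + 36*q + 35)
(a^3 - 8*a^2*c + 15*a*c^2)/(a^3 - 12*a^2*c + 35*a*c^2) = (a - 3*c)/(a - 7*c)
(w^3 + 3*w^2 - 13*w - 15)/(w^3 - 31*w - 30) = (w - 3)/(w - 6)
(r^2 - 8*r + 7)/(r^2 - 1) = (r - 7)/(r + 1)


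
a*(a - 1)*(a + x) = a^3 + a^2*x - a^2 - a*x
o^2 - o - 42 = (o - 7)*(o + 6)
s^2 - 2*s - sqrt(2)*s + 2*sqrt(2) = (s - 2)*(s - sqrt(2))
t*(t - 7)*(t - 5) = t^3 - 12*t^2 + 35*t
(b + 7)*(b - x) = b^2 - b*x + 7*b - 7*x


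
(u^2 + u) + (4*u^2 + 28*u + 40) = 5*u^2 + 29*u + 40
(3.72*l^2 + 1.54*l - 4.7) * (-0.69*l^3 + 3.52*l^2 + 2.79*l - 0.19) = -2.5668*l^5 + 12.0318*l^4 + 19.0426*l^3 - 12.9542*l^2 - 13.4056*l + 0.893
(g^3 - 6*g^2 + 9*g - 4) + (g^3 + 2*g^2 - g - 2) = 2*g^3 - 4*g^2 + 8*g - 6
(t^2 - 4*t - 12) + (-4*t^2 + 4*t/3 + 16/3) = -3*t^2 - 8*t/3 - 20/3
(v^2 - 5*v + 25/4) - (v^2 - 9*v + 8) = 4*v - 7/4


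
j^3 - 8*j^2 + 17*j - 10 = (j - 5)*(j - 2)*(j - 1)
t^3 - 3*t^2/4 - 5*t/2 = t*(t - 2)*(t + 5/4)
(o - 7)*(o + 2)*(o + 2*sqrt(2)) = o^3 - 5*o^2 + 2*sqrt(2)*o^2 - 10*sqrt(2)*o - 14*o - 28*sqrt(2)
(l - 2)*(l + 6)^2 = l^3 + 10*l^2 + 12*l - 72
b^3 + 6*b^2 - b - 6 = (b - 1)*(b + 1)*(b + 6)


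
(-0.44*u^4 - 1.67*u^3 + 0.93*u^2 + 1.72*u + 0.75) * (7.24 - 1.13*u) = 0.4972*u^5 - 1.2985*u^4 - 13.1417*u^3 + 4.7896*u^2 + 11.6053*u + 5.43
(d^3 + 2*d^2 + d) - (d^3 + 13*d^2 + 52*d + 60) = -11*d^2 - 51*d - 60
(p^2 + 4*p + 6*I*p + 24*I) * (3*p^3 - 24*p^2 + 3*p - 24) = 3*p^5 - 12*p^4 + 18*I*p^4 - 93*p^3 - 72*I*p^3 - 12*p^2 - 558*I*p^2 - 96*p - 72*I*p - 576*I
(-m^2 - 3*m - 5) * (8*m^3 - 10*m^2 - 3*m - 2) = -8*m^5 - 14*m^4 - 7*m^3 + 61*m^2 + 21*m + 10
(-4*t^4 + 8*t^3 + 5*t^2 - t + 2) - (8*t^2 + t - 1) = -4*t^4 + 8*t^3 - 3*t^2 - 2*t + 3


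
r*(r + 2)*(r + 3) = r^3 + 5*r^2 + 6*r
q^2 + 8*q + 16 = (q + 4)^2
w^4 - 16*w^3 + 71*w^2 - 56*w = w*(w - 8)*(w - 7)*(w - 1)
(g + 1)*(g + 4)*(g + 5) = g^3 + 10*g^2 + 29*g + 20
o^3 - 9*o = o*(o - 3)*(o + 3)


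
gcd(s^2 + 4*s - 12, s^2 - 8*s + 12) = s - 2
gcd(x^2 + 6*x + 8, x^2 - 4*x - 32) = x + 4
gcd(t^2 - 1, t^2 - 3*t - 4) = t + 1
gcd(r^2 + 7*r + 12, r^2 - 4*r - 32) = r + 4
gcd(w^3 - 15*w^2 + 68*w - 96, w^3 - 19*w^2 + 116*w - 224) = w^2 - 12*w + 32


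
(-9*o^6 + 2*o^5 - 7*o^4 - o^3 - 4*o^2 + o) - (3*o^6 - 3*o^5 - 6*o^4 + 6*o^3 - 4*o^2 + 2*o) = -12*o^6 + 5*o^5 - o^4 - 7*o^3 - o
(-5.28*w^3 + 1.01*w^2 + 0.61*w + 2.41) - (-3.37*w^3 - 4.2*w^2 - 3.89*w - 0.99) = -1.91*w^3 + 5.21*w^2 + 4.5*w + 3.4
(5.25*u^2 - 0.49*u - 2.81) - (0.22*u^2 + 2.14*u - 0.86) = 5.03*u^2 - 2.63*u - 1.95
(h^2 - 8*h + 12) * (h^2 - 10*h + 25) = h^4 - 18*h^3 + 117*h^2 - 320*h + 300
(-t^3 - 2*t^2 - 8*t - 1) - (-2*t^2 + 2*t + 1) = -t^3 - 10*t - 2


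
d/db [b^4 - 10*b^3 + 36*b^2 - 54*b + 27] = 4*b^3 - 30*b^2 + 72*b - 54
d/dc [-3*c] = -3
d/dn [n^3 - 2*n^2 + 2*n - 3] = 3*n^2 - 4*n + 2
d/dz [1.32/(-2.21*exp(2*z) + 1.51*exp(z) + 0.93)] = (5.8344*exp(z) - 1.9932)*exp(z)/(-2.21*exp(2*z) + 1.51*exp(z) + 0.93)^2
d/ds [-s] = -1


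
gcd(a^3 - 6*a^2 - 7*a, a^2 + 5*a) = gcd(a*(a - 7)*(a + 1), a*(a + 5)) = a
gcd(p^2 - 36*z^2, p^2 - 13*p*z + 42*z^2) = -p + 6*z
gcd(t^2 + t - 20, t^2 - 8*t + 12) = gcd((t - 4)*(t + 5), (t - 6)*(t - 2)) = 1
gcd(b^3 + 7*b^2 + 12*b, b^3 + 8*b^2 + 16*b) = b^2 + 4*b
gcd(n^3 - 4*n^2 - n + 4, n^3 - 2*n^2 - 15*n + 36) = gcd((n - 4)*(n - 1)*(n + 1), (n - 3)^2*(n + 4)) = 1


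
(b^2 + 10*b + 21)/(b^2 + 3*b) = (b + 7)/b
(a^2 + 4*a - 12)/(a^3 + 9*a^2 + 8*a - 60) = 1/(a + 5)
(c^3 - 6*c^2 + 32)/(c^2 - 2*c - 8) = c - 4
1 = 1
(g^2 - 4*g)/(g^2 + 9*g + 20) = g*(g - 4)/(g^2 + 9*g + 20)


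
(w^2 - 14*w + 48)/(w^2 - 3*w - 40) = (w - 6)/(w + 5)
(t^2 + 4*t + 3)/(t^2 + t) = (t + 3)/t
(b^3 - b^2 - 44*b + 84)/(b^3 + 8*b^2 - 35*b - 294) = (b - 2)/(b + 7)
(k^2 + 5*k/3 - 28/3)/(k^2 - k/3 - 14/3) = (k + 4)/(k + 2)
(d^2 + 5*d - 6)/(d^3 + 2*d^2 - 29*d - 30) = (d - 1)/(d^2 - 4*d - 5)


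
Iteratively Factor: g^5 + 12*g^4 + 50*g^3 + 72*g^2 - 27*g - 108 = (g + 3)*(g^4 + 9*g^3 + 23*g^2 + 3*g - 36) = (g - 1)*(g + 3)*(g^3 + 10*g^2 + 33*g + 36) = (g - 1)*(g + 3)*(g + 4)*(g^2 + 6*g + 9) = (g - 1)*(g + 3)^2*(g + 4)*(g + 3)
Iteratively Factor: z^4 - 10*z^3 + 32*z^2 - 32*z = (z - 2)*(z^3 - 8*z^2 + 16*z) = (z - 4)*(z - 2)*(z^2 - 4*z) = z*(z - 4)*(z - 2)*(z - 4)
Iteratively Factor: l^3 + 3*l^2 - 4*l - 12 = (l + 3)*(l^2 - 4) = (l + 2)*(l + 3)*(l - 2)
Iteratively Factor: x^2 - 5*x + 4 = (x - 1)*(x - 4)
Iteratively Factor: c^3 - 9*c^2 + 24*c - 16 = (c - 4)*(c^2 - 5*c + 4) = (c - 4)*(c - 1)*(c - 4)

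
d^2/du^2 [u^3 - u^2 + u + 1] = 6*u - 2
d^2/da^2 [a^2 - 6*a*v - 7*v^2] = 2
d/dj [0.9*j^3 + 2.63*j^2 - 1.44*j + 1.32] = 2.7*j^2 + 5.26*j - 1.44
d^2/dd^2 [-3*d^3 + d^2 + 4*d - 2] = 2 - 18*d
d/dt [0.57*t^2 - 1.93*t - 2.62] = 1.14*t - 1.93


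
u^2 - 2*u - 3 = (u - 3)*(u + 1)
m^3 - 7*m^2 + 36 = (m - 6)*(m - 3)*(m + 2)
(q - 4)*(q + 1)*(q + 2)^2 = q^4 + q^3 - 12*q^2 - 28*q - 16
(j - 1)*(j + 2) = j^2 + j - 2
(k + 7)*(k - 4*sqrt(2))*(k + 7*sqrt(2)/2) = k^3 - sqrt(2)*k^2/2 + 7*k^2 - 28*k - 7*sqrt(2)*k/2 - 196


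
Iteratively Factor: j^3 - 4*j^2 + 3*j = (j - 1)*(j^2 - 3*j) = (j - 3)*(j - 1)*(j)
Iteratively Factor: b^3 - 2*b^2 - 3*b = (b - 3)*(b^2 + b) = b*(b - 3)*(b + 1)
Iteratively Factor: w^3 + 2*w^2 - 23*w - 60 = (w + 4)*(w^2 - 2*w - 15) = (w - 5)*(w + 4)*(w + 3)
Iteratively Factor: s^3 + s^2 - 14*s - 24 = (s + 2)*(s^2 - s - 12) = (s + 2)*(s + 3)*(s - 4)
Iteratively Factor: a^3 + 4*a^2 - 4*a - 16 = (a + 4)*(a^2 - 4) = (a + 2)*(a + 4)*(a - 2)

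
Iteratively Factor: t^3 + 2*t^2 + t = (t + 1)*(t^2 + t) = (t + 1)^2*(t)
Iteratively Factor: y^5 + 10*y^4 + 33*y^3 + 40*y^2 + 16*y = (y + 4)*(y^4 + 6*y^3 + 9*y^2 + 4*y) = (y + 1)*(y + 4)*(y^3 + 5*y^2 + 4*y) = (y + 1)^2*(y + 4)*(y^2 + 4*y) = y*(y + 1)^2*(y + 4)*(y + 4)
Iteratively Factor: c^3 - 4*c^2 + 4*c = (c - 2)*(c^2 - 2*c) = (c - 2)^2*(c)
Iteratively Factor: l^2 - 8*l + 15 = (l - 3)*(l - 5)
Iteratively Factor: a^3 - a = (a - 1)*(a^2 + a) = a*(a - 1)*(a + 1)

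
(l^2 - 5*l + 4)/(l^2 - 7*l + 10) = (l^2 - 5*l + 4)/(l^2 - 7*l + 10)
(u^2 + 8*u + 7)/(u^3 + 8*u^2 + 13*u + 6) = (u + 7)/(u^2 + 7*u + 6)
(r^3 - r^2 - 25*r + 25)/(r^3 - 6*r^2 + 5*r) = (r + 5)/r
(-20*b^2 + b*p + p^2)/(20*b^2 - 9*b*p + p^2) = (5*b + p)/(-5*b + p)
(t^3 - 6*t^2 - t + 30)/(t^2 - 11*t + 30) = (t^2 - t - 6)/(t - 6)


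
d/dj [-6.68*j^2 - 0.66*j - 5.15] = -13.36*j - 0.66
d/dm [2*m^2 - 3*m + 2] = 4*m - 3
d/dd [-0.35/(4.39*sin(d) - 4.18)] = 1.5365*cos(d)/(4.39*sin(d) - 4.18)^2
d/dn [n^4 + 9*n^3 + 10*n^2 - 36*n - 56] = 4*n^3 + 27*n^2 + 20*n - 36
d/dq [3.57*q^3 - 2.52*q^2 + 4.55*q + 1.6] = 10.71*q^2 - 5.04*q + 4.55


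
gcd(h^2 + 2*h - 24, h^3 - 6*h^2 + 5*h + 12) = h - 4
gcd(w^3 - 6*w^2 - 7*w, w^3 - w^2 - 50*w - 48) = w + 1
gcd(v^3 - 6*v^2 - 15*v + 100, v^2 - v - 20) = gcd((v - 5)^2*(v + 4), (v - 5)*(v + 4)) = v^2 - v - 20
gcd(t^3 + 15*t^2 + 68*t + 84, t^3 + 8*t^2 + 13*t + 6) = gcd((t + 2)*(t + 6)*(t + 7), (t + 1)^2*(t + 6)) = t + 6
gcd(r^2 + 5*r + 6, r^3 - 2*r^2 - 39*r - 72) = r + 3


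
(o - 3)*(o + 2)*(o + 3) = o^3 + 2*o^2 - 9*o - 18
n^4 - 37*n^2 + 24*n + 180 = (n - 5)*(n - 3)*(n + 2)*(n + 6)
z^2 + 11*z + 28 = (z + 4)*(z + 7)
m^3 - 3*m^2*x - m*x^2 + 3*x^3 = (m - 3*x)*(m - x)*(m + x)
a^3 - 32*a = a*(a - 4*sqrt(2))*(a + 4*sqrt(2))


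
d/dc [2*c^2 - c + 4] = 4*c - 1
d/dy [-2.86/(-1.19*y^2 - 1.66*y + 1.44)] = (-6.8068*y - 4.7476)/(1.19*y^2 + 1.66*y - 1.44)^2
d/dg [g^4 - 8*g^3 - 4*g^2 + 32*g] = 4*g^3 - 24*g^2 - 8*g + 32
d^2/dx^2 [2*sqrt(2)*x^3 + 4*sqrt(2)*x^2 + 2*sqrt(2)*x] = sqrt(2)*(12*x + 8)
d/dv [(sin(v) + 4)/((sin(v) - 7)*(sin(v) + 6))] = (-8*sin(v) + cos(v)^2 - 39)*cos(v)/((sin(v) - 7)^2*(sin(v) + 6)^2)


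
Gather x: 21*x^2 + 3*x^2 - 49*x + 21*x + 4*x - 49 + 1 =24*x^2 - 24*x - 48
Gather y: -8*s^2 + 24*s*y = -8*s^2 + 24*s*y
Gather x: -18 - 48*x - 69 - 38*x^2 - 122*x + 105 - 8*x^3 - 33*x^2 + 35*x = -8*x^3 - 71*x^2 - 135*x + 18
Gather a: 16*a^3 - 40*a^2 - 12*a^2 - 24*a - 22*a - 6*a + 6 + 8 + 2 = 16*a^3 - 52*a^2 - 52*a + 16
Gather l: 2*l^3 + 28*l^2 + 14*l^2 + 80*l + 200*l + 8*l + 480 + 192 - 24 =2*l^3 + 42*l^2 + 288*l + 648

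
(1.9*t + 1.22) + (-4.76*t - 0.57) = 0.65 - 2.86*t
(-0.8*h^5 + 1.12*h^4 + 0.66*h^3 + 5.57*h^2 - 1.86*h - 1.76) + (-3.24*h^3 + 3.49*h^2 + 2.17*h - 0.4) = -0.8*h^5 + 1.12*h^4 - 2.58*h^3 + 9.06*h^2 + 0.31*h - 2.16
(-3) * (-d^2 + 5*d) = 3*d^2 - 15*d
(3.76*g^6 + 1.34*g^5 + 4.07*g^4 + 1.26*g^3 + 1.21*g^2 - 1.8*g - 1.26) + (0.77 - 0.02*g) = 3.76*g^6 + 1.34*g^5 + 4.07*g^4 + 1.26*g^3 + 1.21*g^2 - 1.82*g - 0.49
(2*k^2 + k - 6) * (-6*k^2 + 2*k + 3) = -12*k^4 - 2*k^3 + 44*k^2 - 9*k - 18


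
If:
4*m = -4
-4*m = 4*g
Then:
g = 1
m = -1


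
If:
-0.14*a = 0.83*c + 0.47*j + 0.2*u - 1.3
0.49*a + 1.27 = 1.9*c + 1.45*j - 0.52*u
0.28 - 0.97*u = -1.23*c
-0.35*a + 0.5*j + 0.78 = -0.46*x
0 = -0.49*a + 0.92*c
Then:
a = 1.18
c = 0.63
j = 0.84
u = 1.09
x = -1.71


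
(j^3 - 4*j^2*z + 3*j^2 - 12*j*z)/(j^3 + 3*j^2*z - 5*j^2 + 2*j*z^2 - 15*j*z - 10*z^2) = j*(j^2 - 4*j*z + 3*j - 12*z)/(j^3 + 3*j^2*z - 5*j^2 + 2*j*z^2 - 15*j*z - 10*z^2)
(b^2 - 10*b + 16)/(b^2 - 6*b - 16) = (b - 2)/(b + 2)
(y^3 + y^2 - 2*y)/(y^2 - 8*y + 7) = y*(y + 2)/(y - 7)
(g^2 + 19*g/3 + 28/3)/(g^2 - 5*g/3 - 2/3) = (3*g^2 + 19*g + 28)/(3*g^2 - 5*g - 2)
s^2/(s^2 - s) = s/(s - 1)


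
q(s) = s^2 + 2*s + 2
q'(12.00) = 26.00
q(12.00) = 170.00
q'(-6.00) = -10.00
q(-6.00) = 26.00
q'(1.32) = 4.64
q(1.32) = 6.38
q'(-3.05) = -4.10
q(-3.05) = 5.20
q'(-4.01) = -6.02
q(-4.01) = 10.06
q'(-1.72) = -1.44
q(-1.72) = 1.52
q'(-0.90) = 0.20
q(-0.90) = 1.01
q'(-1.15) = -0.30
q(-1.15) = 1.02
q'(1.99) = 5.98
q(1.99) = 9.94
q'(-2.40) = -2.80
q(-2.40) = 2.96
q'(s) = 2*s + 2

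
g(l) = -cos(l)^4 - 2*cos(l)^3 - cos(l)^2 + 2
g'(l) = 4*sin(l)*cos(l)^3 + 6*sin(l)*cos(l)^2 + 2*sin(l)*cos(l)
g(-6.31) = -2.00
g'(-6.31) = -0.32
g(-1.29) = 1.87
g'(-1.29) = -1.06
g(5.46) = 0.70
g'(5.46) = -3.95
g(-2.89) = 2.00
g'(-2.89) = -0.01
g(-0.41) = -1.09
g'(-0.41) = -3.97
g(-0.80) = 0.60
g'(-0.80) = -4.06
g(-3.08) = 2.00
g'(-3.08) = -0.00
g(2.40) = 1.96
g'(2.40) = 0.12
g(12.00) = -0.42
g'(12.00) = -4.49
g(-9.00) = 1.99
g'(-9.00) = -0.05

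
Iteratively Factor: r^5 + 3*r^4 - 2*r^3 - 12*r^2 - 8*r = (r + 2)*(r^4 + r^3 - 4*r^2 - 4*r) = r*(r + 2)*(r^3 + r^2 - 4*r - 4) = r*(r - 2)*(r + 2)*(r^2 + 3*r + 2) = r*(r - 2)*(r + 1)*(r + 2)*(r + 2)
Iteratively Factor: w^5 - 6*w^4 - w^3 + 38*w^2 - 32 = (w - 1)*(w^4 - 5*w^3 - 6*w^2 + 32*w + 32) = (w - 4)*(w - 1)*(w^3 - w^2 - 10*w - 8) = (w - 4)*(w - 1)*(w + 2)*(w^2 - 3*w - 4) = (w - 4)^2*(w - 1)*(w + 2)*(w + 1)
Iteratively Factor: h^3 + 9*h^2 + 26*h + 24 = (h + 2)*(h^2 + 7*h + 12) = (h + 2)*(h + 3)*(h + 4)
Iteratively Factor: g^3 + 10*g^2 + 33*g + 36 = (g + 3)*(g^2 + 7*g + 12) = (g + 3)*(g + 4)*(g + 3)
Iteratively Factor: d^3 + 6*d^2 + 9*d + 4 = (d + 1)*(d^2 + 5*d + 4) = (d + 1)^2*(d + 4)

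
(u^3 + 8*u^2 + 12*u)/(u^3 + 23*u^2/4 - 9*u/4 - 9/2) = 4*u*(u + 2)/(4*u^2 - u - 3)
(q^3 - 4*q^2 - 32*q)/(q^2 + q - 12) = q*(q - 8)/(q - 3)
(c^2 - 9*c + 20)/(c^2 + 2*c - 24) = (c - 5)/(c + 6)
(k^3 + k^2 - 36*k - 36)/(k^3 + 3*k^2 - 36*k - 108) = (k + 1)/(k + 3)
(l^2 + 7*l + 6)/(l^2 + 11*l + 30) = (l + 1)/(l + 5)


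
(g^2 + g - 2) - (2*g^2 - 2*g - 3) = -g^2 + 3*g + 1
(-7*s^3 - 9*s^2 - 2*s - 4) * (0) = 0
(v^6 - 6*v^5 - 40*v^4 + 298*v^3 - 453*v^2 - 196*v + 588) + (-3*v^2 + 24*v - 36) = v^6 - 6*v^5 - 40*v^4 + 298*v^3 - 456*v^2 - 172*v + 552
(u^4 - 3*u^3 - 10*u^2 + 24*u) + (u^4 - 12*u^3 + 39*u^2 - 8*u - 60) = 2*u^4 - 15*u^3 + 29*u^2 + 16*u - 60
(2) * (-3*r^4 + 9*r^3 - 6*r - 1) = -6*r^4 + 18*r^3 - 12*r - 2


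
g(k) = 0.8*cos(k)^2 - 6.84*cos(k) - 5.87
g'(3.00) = 1.19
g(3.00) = 1.69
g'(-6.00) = 1.48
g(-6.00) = -11.70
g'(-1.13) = -5.57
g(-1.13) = -8.64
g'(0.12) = 0.63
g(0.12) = -11.87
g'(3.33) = -1.58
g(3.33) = 1.62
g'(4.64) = -6.94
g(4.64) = -5.37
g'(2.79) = 2.87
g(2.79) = 1.26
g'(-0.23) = -1.20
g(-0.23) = -11.77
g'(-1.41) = -6.50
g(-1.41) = -6.94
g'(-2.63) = -4.03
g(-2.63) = 0.70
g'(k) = -1.6*sin(k)*cos(k) + 6.84*sin(k) = (6.84 - 1.6*cos(k))*sin(k)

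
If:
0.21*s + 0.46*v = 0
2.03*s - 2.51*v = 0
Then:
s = 0.00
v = 0.00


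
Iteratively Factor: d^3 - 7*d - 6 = (d + 2)*(d^2 - 2*d - 3) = (d + 1)*(d + 2)*(d - 3)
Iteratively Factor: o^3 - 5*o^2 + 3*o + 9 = (o + 1)*(o^2 - 6*o + 9) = (o - 3)*(o + 1)*(o - 3)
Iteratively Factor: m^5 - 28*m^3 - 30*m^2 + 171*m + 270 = (m - 5)*(m^4 + 5*m^3 - 3*m^2 - 45*m - 54) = (m - 5)*(m + 3)*(m^3 + 2*m^2 - 9*m - 18) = (m - 5)*(m + 3)^2*(m^2 - m - 6) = (m - 5)*(m + 2)*(m + 3)^2*(m - 3)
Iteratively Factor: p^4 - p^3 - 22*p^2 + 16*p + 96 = (p + 4)*(p^3 - 5*p^2 - 2*p + 24) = (p + 2)*(p + 4)*(p^2 - 7*p + 12) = (p - 3)*(p + 2)*(p + 4)*(p - 4)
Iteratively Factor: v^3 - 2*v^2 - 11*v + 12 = (v - 4)*(v^2 + 2*v - 3) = (v - 4)*(v + 3)*(v - 1)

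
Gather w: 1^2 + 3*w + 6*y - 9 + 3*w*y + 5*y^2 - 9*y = w*(3*y + 3) + 5*y^2 - 3*y - 8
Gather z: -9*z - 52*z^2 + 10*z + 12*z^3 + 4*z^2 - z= 12*z^3 - 48*z^2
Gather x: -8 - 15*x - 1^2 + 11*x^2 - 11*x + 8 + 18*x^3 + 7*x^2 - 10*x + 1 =18*x^3 + 18*x^2 - 36*x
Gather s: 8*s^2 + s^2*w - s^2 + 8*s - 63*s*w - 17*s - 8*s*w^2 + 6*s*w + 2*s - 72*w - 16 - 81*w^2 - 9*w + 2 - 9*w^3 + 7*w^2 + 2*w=s^2*(w + 7) + s*(-8*w^2 - 57*w - 7) - 9*w^3 - 74*w^2 - 79*w - 14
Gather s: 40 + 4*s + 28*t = 4*s + 28*t + 40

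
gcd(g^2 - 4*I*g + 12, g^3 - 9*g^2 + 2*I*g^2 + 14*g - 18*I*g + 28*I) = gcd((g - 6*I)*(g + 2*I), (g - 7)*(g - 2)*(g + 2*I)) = g + 2*I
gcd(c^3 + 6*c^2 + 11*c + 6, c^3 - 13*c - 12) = c^2 + 4*c + 3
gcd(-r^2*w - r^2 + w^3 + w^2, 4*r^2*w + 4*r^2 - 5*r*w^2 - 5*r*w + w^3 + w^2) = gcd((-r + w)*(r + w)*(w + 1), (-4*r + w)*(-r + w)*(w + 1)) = r*w + r - w^2 - w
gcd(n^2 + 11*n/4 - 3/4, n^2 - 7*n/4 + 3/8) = n - 1/4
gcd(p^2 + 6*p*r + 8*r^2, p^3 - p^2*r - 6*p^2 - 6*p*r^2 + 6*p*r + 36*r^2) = p + 2*r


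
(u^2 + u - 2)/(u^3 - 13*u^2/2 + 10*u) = 2*(u^2 + u - 2)/(u*(2*u^2 - 13*u + 20))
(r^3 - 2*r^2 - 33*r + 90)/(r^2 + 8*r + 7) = (r^3 - 2*r^2 - 33*r + 90)/(r^2 + 8*r + 7)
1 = 1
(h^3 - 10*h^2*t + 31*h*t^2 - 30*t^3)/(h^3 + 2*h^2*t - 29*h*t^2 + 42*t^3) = (h - 5*t)/(h + 7*t)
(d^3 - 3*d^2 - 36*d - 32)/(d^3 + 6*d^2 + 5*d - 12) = (d^2 - 7*d - 8)/(d^2 + 2*d - 3)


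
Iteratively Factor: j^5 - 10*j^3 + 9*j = (j + 1)*(j^4 - j^3 - 9*j^2 + 9*j) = (j - 3)*(j + 1)*(j^3 + 2*j^2 - 3*j) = (j - 3)*(j + 1)*(j + 3)*(j^2 - j) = j*(j - 3)*(j + 1)*(j + 3)*(j - 1)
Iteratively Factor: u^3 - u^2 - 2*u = (u - 2)*(u^2 + u) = u*(u - 2)*(u + 1)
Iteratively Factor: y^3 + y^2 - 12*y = (y)*(y^2 + y - 12) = y*(y - 3)*(y + 4)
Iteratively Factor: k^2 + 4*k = (k)*(k + 4)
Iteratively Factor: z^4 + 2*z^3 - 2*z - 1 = (z + 1)*(z^3 + z^2 - z - 1) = (z - 1)*(z + 1)*(z^2 + 2*z + 1) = (z - 1)*(z + 1)^2*(z + 1)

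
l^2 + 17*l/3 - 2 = (l - 1/3)*(l + 6)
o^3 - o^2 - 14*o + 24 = (o - 3)*(o - 2)*(o + 4)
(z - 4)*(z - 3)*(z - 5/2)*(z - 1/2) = z^4 - 10*z^3 + 137*z^2/4 - 179*z/4 + 15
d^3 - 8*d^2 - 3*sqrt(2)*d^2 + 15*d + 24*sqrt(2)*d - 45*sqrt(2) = (d - 5)*(d - 3)*(d - 3*sqrt(2))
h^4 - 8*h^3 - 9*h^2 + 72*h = h*(h - 8)*(h - 3)*(h + 3)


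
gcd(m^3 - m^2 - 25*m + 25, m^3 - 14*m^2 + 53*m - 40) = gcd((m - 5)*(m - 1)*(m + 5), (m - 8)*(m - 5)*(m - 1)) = m^2 - 6*m + 5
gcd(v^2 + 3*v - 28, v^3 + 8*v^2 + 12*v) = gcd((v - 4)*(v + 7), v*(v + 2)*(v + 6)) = 1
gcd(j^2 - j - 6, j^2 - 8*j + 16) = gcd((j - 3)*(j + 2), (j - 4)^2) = 1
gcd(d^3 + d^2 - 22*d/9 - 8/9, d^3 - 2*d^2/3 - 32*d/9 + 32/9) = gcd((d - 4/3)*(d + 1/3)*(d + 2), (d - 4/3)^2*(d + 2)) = d^2 + 2*d/3 - 8/3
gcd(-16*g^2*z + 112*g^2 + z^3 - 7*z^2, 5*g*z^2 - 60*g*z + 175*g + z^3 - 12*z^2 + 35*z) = z - 7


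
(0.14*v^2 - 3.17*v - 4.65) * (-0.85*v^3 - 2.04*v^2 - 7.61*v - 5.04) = -0.119*v^5 + 2.4089*v^4 + 9.3539*v^3 + 32.9041*v^2 + 51.3633*v + 23.436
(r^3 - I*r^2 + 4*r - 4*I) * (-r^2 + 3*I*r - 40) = -r^5 + 4*I*r^4 - 41*r^3 + 56*I*r^2 - 148*r + 160*I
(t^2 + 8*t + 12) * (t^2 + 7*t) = t^4 + 15*t^3 + 68*t^2 + 84*t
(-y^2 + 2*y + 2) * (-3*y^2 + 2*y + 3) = 3*y^4 - 8*y^3 - 5*y^2 + 10*y + 6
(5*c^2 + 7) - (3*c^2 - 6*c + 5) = 2*c^2 + 6*c + 2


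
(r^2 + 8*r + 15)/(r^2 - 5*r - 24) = (r + 5)/(r - 8)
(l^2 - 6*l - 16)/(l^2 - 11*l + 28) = (l^2 - 6*l - 16)/(l^2 - 11*l + 28)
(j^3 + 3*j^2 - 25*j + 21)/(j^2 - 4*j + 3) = j + 7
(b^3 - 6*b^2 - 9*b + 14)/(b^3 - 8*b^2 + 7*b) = (b + 2)/b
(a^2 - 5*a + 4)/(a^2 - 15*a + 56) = (a^2 - 5*a + 4)/(a^2 - 15*a + 56)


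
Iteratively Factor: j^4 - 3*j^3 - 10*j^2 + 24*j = (j - 2)*(j^3 - j^2 - 12*j) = (j - 4)*(j - 2)*(j^2 + 3*j) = (j - 4)*(j - 2)*(j + 3)*(j)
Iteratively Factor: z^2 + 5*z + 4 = (z + 4)*(z + 1)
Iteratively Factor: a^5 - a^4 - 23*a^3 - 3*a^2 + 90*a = (a - 5)*(a^4 + 4*a^3 - 3*a^2 - 18*a) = (a - 5)*(a - 2)*(a^3 + 6*a^2 + 9*a) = a*(a - 5)*(a - 2)*(a^2 + 6*a + 9) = a*(a - 5)*(a - 2)*(a + 3)*(a + 3)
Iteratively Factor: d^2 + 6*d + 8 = (d + 2)*(d + 4)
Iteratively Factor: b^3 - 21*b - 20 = (b + 4)*(b^2 - 4*b - 5) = (b - 5)*(b + 4)*(b + 1)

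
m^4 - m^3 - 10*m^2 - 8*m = m*(m - 4)*(m + 1)*(m + 2)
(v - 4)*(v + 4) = v^2 - 16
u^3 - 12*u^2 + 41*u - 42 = (u - 7)*(u - 3)*(u - 2)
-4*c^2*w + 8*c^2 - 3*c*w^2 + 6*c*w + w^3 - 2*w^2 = (-4*c + w)*(c + w)*(w - 2)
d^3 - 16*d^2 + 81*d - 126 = (d - 7)*(d - 6)*(d - 3)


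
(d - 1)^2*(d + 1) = d^3 - d^2 - d + 1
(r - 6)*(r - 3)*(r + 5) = r^3 - 4*r^2 - 27*r + 90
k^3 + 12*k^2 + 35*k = k*(k + 5)*(k + 7)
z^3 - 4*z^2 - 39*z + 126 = (z - 7)*(z - 3)*(z + 6)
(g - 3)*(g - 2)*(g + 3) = g^3 - 2*g^2 - 9*g + 18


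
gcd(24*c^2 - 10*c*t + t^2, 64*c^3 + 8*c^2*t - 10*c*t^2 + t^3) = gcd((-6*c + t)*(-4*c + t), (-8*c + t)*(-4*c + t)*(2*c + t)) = -4*c + t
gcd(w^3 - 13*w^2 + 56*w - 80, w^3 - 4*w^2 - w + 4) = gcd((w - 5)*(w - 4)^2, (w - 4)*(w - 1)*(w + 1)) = w - 4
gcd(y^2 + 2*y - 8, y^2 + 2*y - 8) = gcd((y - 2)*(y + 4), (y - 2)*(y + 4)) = y^2 + 2*y - 8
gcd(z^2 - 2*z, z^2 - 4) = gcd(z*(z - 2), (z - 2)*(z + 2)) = z - 2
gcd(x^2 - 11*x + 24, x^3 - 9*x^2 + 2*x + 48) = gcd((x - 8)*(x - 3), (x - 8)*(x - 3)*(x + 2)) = x^2 - 11*x + 24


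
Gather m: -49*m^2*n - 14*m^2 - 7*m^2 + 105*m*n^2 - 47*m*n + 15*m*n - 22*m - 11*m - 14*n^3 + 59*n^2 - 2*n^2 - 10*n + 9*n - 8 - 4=m^2*(-49*n - 21) + m*(105*n^2 - 32*n - 33) - 14*n^3 + 57*n^2 - n - 12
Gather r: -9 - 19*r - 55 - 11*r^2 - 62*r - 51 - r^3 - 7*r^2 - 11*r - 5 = -r^3 - 18*r^2 - 92*r - 120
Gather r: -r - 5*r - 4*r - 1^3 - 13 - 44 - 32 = -10*r - 90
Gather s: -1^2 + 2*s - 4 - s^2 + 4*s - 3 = -s^2 + 6*s - 8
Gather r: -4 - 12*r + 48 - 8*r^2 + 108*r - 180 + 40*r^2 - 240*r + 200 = 32*r^2 - 144*r + 64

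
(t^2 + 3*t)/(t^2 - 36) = t*(t + 3)/(t^2 - 36)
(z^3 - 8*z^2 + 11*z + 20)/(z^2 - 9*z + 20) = z + 1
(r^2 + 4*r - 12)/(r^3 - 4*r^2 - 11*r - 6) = (-r^2 - 4*r + 12)/(-r^3 + 4*r^2 + 11*r + 6)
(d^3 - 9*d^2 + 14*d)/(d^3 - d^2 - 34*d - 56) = d*(d - 2)/(d^2 + 6*d + 8)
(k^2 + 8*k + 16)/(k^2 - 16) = (k + 4)/(k - 4)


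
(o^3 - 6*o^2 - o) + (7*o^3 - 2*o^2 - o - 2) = 8*o^3 - 8*o^2 - 2*o - 2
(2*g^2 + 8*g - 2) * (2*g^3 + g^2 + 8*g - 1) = 4*g^5 + 18*g^4 + 20*g^3 + 60*g^2 - 24*g + 2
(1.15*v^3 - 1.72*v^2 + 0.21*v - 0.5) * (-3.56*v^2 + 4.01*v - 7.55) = -4.094*v^5 + 10.7347*v^4 - 16.3273*v^3 + 15.6081*v^2 - 3.5905*v + 3.775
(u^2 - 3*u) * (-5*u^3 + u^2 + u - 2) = -5*u^5 + 16*u^4 - 2*u^3 - 5*u^2 + 6*u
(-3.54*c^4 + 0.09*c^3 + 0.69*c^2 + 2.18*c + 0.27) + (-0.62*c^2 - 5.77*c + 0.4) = -3.54*c^4 + 0.09*c^3 + 0.07*c^2 - 3.59*c + 0.67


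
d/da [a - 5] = 1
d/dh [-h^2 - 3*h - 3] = -2*h - 3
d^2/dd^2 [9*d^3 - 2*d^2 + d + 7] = 54*d - 4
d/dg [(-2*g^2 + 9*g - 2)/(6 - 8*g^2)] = (36*g^2 - 28*g + 27)/(2*(16*g^4 - 24*g^2 + 9))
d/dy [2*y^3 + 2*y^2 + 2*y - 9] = 6*y^2 + 4*y + 2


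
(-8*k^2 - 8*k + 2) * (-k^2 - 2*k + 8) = 8*k^4 + 24*k^3 - 50*k^2 - 68*k + 16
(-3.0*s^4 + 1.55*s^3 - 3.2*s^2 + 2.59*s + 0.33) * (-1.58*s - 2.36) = 4.74*s^5 + 4.631*s^4 + 1.398*s^3 + 3.4598*s^2 - 6.6338*s - 0.7788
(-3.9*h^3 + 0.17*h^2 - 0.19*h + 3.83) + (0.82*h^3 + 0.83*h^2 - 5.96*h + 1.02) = -3.08*h^3 + 1.0*h^2 - 6.15*h + 4.85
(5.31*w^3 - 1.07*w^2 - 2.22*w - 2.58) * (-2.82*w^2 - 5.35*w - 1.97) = -14.9742*w^5 - 25.3911*w^4 + 1.5242*w^3 + 21.2605*w^2 + 18.1764*w + 5.0826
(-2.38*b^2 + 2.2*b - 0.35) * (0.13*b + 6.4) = -0.3094*b^3 - 14.946*b^2 + 14.0345*b - 2.24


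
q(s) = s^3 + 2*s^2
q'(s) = 3*s^2 + 4*s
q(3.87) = 87.91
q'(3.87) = 60.41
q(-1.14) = 1.12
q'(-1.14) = -0.66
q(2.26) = 21.76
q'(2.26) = 24.36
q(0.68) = 1.24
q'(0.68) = 4.11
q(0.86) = 2.12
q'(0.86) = 5.66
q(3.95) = 92.83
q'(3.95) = 62.61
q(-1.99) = 0.04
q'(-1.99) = 3.92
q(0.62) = 1.01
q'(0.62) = 3.63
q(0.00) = 0.00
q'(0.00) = 0.00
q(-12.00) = -1440.00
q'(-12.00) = 384.00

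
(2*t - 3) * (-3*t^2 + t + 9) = -6*t^3 + 11*t^2 + 15*t - 27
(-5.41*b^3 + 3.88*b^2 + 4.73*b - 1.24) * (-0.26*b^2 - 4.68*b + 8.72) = 1.4066*b^5 + 24.31*b^4 - 66.5634*b^3 + 12.0196*b^2 + 47.0488*b - 10.8128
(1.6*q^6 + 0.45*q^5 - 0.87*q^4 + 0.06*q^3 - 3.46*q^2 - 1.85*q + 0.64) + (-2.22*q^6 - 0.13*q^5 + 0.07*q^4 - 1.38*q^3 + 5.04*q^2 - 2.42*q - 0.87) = -0.62*q^6 + 0.32*q^5 - 0.8*q^4 - 1.32*q^3 + 1.58*q^2 - 4.27*q - 0.23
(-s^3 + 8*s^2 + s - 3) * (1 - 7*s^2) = 7*s^5 - 56*s^4 - 8*s^3 + 29*s^2 + s - 3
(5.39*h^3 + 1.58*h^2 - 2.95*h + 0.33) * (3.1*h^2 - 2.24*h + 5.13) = 16.709*h^5 - 7.1756*h^4 + 14.9665*h^3 + 15.7364*h^2 - 15.8727*h + 1.6929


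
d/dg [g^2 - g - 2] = 2*g - 1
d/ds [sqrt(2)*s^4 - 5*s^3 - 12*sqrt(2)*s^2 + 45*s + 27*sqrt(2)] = 4*sqrt(2)*s^3 - 15*s^2 - 24*sqrt(2)*s + 45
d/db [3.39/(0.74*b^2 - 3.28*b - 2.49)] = (11.1192 - 5.0172*b)/(-0.74*b^2 + 3.28*b + 2.49)^2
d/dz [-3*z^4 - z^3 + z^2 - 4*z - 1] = -12*z^3 - 3*z^2 + 2*z - 4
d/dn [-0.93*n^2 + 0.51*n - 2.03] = 0.51 - 1.86*n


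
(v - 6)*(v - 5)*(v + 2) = v^3 - 9*v^2 + 8*v + 60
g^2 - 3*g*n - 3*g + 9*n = (g - 3)*(g - 3*n)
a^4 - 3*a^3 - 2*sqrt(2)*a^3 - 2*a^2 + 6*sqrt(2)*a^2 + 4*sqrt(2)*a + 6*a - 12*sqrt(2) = (a - 3)*(a - 2*sqrt(2))*(a - sqrt(2))*(a + sqrt(2))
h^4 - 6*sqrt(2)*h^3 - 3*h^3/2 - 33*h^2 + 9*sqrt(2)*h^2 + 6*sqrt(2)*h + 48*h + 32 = (h - 2)*(h + 1/2)*(h - 8*sqrt(2))*(h + 2*sqrt(2))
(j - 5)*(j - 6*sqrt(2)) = j^2 - 6*sqrt(2)*j - 5*j + 30*sqrt(2)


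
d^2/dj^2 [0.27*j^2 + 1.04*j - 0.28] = 0.540000000000000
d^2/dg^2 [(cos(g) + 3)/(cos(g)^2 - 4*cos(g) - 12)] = (-16*(1 - cos(g)^2)^2 - cos(g)^5 - 34*cos(g)^3 - 158*cos(g)^2 + 88)/((cos(g) - 6)^3*(cos(g) + 2)^3)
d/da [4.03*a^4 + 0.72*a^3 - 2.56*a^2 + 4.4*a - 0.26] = 16.12*a^3 + 2.16*a^2 - 5.12*a + 4.4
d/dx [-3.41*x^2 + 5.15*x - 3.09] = 5.15 - 6.82*x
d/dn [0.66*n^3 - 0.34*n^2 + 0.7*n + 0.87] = 1.98*n^2 - 0.68*n + 0.7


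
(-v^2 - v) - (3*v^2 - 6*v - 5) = -4*v^2 + 5*v + 5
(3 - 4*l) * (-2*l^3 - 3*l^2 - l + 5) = 8*l^4 + 6*l^3 - 5*l^2 - 23*l + 15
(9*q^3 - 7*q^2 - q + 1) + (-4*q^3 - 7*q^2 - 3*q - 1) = 5*q^3 - 14*q^2 - 4*q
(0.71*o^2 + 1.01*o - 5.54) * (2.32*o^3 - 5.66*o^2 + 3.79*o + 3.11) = 1.6472*o^5 - 1.6754*o^4 - 15.8785*o^3 + 37.3924*o^2 - 17.8555*o - 17.2294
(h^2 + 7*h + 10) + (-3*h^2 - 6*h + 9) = -2*h^2 + h + 19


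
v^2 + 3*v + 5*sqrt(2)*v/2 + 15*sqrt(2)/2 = (v + 3)*(v + 5*sqrt(2)/2)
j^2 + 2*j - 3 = (j - 1)*(j + 3)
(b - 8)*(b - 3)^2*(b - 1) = b^4 - 15*b^3 + 71*b^2 - 129*b + 72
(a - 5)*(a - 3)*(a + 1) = a^3 - 7*a^2 + 7*a + 15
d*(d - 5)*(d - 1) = d^3 - 6*d^2 + 5*d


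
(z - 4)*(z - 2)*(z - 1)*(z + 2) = z^4 - 5*z^3 + 20*z - 16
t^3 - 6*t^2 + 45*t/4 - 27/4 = (t - 3)*(t - 3/2)^2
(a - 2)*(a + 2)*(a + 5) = a^3 + 5*a^2 - 4*a - 20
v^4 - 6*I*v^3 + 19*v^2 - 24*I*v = v*(v - 8*I)*(v - I)*(v + 3*I)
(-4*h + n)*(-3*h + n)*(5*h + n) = 60*h^3 - 23*h^2*n - 2*h*n^2 + n^3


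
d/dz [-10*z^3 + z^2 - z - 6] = -30*z^2 + 2*z - 1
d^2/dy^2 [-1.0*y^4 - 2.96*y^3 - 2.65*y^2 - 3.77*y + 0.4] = -12.0*y^2 - 17.76*y - 5.3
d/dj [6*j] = 6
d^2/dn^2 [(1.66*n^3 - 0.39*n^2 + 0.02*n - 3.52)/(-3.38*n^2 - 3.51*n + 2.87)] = (-5.6843418860808e-14*n^5 - 8.5265128291212e-14*n^4 - 82.819464*n^3 + 364.316784*n^2 + 167.35986*n + 161.047562)/(38.614472*n^6 + 120.298932*n^5 + 26.56173*n^4 - 161.051085*n^3 - 22.553895*n^2 + 86.734557*n - 23.639903)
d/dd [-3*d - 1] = -3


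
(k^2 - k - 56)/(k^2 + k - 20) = (k^2 - k - 56)/(k^2 + k - 20)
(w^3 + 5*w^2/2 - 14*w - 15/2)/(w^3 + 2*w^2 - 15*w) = (w + 1/2)/w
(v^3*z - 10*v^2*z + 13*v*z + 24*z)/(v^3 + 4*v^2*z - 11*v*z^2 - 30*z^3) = z*(v^3 - 10*v^2 + 13*v + 24)/(v^3 + 4*v^2*z - 11*v*z^2 - 30*z^3)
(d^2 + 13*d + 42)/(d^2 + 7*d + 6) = (d + 7)/(d + 1)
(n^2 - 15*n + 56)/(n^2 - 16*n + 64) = (n - 7)/(n - 8)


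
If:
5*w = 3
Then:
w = 3/5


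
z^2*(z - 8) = z^3 - 8*z^2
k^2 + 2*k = k*(k + 2)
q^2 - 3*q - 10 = (q - 5)*(q + 2)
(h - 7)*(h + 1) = h^2 - 6*h - 7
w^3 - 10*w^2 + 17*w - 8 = (w - 8)*(w - 1)^2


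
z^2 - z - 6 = (z - 3)*(z + 2)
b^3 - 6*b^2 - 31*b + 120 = (b - 8)*(b - 3)*(b + 5)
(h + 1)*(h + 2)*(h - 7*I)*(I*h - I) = I*h^4 + 7*h^3 + 2*I*h^3 + 14*h^2 - I*h^2 - 7*h - 2*I*h - 14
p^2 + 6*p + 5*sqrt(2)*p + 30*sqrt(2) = (p + 6)*(p + 5*sqrt(2))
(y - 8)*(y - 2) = y^2 - 10*y + 16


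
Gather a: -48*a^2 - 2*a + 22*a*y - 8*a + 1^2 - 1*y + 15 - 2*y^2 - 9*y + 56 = -48*a^2 + a*(22*y - 10) - 2*y^2 - 10*y + 72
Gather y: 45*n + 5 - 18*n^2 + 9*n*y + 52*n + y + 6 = -18*n^2 + 97*n + y*(9*n + 1) + 11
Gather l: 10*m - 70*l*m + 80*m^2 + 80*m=-70*l*m + 80*m^2 + 90*m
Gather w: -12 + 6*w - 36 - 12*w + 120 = 72 - 6*w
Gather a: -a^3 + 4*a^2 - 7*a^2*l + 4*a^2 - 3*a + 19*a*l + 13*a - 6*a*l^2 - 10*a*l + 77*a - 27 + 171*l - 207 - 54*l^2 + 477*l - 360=-a^3 + a^2*(8 - 7*l) + a*(-6*l^2 + 9*l + 87) - 54*l^2 + 648*l - 594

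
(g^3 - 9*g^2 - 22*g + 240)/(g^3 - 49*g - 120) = (g - 6)/(g + 3)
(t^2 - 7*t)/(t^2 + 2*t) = (t - 7)/(t + 2)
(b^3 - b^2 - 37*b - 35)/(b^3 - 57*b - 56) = (b^2 - 2*b - 35)/(b^2 - b - 56)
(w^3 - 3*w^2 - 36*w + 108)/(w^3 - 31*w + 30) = (w^2 - 9*w + 18)/(w^2 - 6*w + 5)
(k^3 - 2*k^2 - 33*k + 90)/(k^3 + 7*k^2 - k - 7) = (k^3 - 2*k^2 - 33*k + 90)/(k^3 + 7*k^2 - k - 7)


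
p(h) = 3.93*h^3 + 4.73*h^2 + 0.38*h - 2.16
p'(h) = 11.79*h^2 + 9.46*h + 0.38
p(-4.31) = -230.58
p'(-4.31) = 178.62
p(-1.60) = -6.76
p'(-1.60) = 15.43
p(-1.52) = -5.61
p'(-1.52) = 13.24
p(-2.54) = -37.01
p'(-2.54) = 52.42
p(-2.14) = -19.83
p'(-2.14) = 34.13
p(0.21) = -1.84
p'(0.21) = 2.89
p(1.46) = 20.71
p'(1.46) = 39.32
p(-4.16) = -204.81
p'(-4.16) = 165.06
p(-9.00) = -2487.42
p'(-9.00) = 870.23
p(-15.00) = -12207.36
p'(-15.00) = 2511.23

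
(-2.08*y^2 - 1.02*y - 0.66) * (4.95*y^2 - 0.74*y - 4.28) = -10.296*y^4 - 3.5098*y^3 + 6.3902*y^2 + 4.854*y + 2.8248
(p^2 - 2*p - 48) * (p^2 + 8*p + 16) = p^4 + 6*p^3 - 48*p^2 - 416*p - 768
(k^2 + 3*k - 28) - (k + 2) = k^2 + 2*k - 30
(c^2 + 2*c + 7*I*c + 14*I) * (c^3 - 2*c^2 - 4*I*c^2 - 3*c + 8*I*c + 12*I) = c^5 + 3*I*c^4 + 21*c^3 - 6*c^2 - 21*I*c^2 - 196*c - 18*I*c - 168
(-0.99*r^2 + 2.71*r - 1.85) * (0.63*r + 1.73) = -0.6237*r^3 - 0.00539999999999985*r^2 + 3.5228*r - 3.2005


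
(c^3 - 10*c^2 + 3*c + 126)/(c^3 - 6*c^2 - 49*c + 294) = (c + 3)/(c + 7)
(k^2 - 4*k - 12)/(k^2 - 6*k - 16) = (k - 6)/(k - 8)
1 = 1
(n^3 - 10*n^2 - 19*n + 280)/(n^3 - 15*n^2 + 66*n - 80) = (n^2 - 2*n - 35)/(n^2 - 7*n + 10)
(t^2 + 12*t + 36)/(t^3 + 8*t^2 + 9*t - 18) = (t + 6)/(t^2 + 2*t - 3)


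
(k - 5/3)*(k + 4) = k^2 + 7*k/3 - 20/3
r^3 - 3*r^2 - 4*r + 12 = (r - 3)*(r - 2)*(r + 2)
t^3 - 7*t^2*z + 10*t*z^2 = t*(t - 5*z)*(t - 2*z)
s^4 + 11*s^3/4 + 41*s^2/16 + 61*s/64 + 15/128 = (s + 1/4)*(s + 1/2)*(s + 3/4)*(s + 5/4)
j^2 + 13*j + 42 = (j + 6)*(j + 7)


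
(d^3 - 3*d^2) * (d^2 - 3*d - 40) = d^5 - 6*d^4 - 31*d^3 + 120*d^2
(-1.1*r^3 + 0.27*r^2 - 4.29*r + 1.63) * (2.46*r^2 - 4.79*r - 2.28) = -2.706*r^5 + 5.9332*r^4 - 9.3387*r^3 + 23.9433*r^2 + 1.9735*r - 3.7164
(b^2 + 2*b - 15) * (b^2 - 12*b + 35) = b^4 - 10*b^3 - 4*b^2 + 250*b - 525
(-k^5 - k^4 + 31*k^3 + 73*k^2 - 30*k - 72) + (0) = -k^5 - k^4 + 31*k^3 + 73*k^2 - 30*k - 72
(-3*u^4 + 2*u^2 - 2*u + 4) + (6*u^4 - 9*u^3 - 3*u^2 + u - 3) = 3*u^4 - 9*u^3 - u^2 - u + 1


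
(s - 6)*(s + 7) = s^2 + s - 42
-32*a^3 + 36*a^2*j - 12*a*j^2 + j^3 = (-8*a + j)*(-2*a + j)^2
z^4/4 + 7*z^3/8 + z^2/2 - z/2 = z*(z/4 + 1/2)*(z - 1/2)*(z + 2)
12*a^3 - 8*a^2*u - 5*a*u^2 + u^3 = (-6*a + u)*(-a + u)*(2*a + u)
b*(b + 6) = b^2 + 6*b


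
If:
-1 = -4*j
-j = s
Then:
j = 1/4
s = -1/4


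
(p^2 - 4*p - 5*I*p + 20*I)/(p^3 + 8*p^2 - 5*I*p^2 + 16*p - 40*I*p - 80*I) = (p - 4)/(p^2 + 8*p + 16)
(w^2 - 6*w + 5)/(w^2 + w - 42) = (w^2 - 6*w + 5)/(w^2 + w - 42)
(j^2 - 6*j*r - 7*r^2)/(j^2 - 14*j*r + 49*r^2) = (-j - r)/(-j + 7*r)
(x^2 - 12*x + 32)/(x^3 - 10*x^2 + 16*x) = (x - 4)/(x*(x - 2))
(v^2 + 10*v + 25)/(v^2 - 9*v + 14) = (v^2 + 10*v + 25)/(v^2 - 9*v + 14)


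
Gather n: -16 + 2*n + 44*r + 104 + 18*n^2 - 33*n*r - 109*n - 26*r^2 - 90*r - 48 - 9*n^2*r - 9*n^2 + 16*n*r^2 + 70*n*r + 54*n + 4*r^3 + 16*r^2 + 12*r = n^2*(9 - 9*r) + n*(16*r^2 + 37*r - 53) + 4*r^3 - 10*r^2 - 34*r + 40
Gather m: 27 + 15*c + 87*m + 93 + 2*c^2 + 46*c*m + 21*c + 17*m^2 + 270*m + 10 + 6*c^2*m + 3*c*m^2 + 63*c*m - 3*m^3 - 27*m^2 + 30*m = 2*c^2 + 36*c - 3*m^3 + m^2*(3*c - 10) + m*(6*c^2 + 109*c + 387) + 130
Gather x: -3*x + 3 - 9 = -3*x - 6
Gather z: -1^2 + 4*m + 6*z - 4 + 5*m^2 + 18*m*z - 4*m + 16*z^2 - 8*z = 5*m^2 + 16*z^2 + z*(18*m - 2) - 5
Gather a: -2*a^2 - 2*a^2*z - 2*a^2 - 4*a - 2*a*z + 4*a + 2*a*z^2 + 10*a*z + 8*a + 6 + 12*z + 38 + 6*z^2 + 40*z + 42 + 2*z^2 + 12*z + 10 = a^2*(-2*z - 4) + a*(2*z^2 + 8*z + 8) + 8*z^2 + 64*z + 96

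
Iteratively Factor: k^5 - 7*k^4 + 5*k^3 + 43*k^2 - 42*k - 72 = (k + 1)*(k^4 - 8*k^3 + 13*k^2 + 30*k - 72) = (k - 4)*(k + 1)*(k^3 - 4*k^2 - 3*k + 18) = (k - 4)*(k + 1)*(k + 2)*(k^2 - 6*k + 9) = (k - 4)*(k - 3)*(k + 1)*(k + 2)*(k - 3)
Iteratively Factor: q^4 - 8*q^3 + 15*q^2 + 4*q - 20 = (q - 5)*(q^3 - 3*q^2 + 4) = (q - 5)*(q - 2)*(q^2 - q - 2) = (q - 5)*(q - 2)^2*(q + 1)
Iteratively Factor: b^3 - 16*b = (b)*(b^2 - 16) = b*(b + 4)*(b - 4)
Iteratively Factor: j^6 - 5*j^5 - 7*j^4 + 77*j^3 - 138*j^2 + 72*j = (j - 2)*(j^5 - 3*j^4 - 13*j^3 + 51*j^2 - 36*j) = (j - 3)*(j - 2)*(j^4 - 13*j^2 + 12*j) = (j - 3)^2*(j - 2)*(j^3 + 3*j^2 - 4*j) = (j - 3)^2*(j - 2)*(j - 1)*(j^2 + 4*j) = (j - 3)^2*(j - 2)*(j - 1)*(j + 4)*(j)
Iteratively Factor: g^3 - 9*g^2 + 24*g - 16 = (g - 1)*(g^2 - 8*g + 16) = (g - 4)*(g - 1)*(g - 4)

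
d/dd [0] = 0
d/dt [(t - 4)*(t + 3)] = 2*t - 1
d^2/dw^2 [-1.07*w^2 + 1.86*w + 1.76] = -2.14000000000000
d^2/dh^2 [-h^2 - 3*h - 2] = -2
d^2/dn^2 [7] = 0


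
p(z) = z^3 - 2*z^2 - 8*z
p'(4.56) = 36.14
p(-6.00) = -240.00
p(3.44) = -10.48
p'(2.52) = 0.97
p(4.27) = 7.23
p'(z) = 3*z^2 - 4*z - 8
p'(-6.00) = 124.00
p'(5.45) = 59.31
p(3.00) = -15.00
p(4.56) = 16.75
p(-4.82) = -119.88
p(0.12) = -0.99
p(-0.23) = 1.72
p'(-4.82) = 80.98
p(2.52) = -16.86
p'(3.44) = 13.74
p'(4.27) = 29.62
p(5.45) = 58.87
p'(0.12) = -8.44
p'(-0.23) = -6.92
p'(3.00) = 7.00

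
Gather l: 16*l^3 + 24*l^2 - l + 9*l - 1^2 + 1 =16*l^3 + 24*l^2 + 8*l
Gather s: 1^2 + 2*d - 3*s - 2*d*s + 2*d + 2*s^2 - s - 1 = 4*d + 2*s^2 + s*(-2*d - 4)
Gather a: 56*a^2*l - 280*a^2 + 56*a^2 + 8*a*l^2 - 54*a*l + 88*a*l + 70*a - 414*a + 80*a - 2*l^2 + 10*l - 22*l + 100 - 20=a^2*(56*l - 224) + a*(8*l^2 + 34*l - 264) - 2*l^2 - 12*l + 80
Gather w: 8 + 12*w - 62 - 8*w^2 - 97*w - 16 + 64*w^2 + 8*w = 56*w^2 - 77*w - 70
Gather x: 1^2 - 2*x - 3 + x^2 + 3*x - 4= x^2 + x - 6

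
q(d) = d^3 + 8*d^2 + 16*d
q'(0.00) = 16.00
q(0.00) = 0.00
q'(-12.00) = 256.00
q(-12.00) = -768.00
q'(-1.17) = 1.39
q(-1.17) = -9.37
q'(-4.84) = 8.84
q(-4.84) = -3.42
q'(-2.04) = -4.16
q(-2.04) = -7.84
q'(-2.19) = -4.65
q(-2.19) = -7.17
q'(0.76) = 29.89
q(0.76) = 17.22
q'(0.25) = 20.19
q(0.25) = 4.52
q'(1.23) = 40.22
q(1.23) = 33.64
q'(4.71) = 157.91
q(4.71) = 357.32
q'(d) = 3*d^2 + 16*d + 16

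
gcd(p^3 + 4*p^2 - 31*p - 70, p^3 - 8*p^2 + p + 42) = p + 2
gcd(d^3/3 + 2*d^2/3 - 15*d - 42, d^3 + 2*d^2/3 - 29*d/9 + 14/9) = 1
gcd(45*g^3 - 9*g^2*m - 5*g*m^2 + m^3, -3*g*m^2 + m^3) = 3*g - m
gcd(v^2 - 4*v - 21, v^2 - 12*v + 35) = v - 7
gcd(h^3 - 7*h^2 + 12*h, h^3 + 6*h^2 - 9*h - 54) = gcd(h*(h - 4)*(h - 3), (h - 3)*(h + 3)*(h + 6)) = h - 3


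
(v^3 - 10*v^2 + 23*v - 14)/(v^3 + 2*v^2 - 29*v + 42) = (v^2 - 8*v + 7)/(v^2 + 4*v - 21)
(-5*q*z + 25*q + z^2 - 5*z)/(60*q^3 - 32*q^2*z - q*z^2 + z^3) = (z - 5)/(-12*q^2 + 4*q*z + z^2)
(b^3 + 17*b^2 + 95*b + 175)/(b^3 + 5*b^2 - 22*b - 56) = (b^2 + 10*b + 25)/(b^2 - 2*b - 8)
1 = 1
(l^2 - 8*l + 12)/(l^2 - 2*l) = (l - 6)/l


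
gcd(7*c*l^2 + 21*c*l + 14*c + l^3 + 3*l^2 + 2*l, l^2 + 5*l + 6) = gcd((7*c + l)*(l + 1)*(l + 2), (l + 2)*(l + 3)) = l + 2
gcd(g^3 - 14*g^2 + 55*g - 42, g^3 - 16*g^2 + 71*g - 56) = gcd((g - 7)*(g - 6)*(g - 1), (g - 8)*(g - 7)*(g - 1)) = g^2 - 8*g + 7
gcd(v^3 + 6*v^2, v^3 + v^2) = v^2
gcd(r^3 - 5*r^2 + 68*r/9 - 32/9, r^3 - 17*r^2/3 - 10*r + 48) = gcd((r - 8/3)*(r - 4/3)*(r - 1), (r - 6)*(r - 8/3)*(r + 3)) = r - 8/3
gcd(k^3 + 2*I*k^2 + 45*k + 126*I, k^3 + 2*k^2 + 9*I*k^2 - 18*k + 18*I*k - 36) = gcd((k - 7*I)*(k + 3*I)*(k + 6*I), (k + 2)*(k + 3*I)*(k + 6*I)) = k^2 + 9*I*k - 18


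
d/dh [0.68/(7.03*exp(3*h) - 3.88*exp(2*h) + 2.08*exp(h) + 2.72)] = (-14.3412*exp(2*h) + 5.2768*exp(h) - 1.4144)*exp(h)/(7.03*exp(3*h) - 3.88*exp(2*h) + 2.08*exp(h) + 2.72)^2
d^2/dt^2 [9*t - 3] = 0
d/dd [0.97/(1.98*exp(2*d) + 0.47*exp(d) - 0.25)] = (-3.8412*exp(d) - 0.4559)*exp(d)/(1.98*exp(2*d) + 0.47*exp(d) - 0.25)^2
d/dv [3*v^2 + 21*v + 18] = 6*v + 21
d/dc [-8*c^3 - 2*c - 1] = -24*c^2 - 2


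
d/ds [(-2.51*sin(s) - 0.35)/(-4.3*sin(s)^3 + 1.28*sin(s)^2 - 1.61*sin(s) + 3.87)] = (-21.586*sin(s)^3 - 1.3022*sin(s)^2 + 0.896*sin(s) - 10.2772)*cos(s)/(18.49*sin(s)^6 - 11.008*sin(s)^5 + 15.4844*sin(s)^4 - 37.4036*sin(s)^3 + 12.4993*sin(s)^2 - 12.4614*sin(s) + 14.9769)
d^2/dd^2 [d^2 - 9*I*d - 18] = 2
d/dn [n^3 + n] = 3*n^2 + 1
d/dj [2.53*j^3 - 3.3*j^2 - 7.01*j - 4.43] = 7.59*j^2 - 6.6*j - 7.01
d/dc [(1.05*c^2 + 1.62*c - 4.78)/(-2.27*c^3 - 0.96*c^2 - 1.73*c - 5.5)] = (2.3835*c^4 + 7.3548*c^3 - 32.8131*c^2 - 20.7276*c - 17.1794)/(5.1529*c^6 + 4.3584*c^5 + 8.7758*c^4 + 28.2916*c^3 + 13.5529*c^2 + 19.03*c + 30.25)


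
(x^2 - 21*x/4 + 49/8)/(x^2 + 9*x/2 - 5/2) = (8*x^2 - 42*x + 49)/(4*(2*x^2 + 9*x - 5))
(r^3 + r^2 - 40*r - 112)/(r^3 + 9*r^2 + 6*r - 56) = (r^2 - 3*r - 28)/(r^2 + 5*r - 14)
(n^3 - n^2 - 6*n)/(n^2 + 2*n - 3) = n*(n^2 - n - 6)/(n^2 + 2*n - 3)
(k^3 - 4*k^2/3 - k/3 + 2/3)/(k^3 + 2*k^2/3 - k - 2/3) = (k - 1)/(k + 1)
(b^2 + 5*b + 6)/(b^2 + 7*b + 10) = (b + 3)/(b + 5)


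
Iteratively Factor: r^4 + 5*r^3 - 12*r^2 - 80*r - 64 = (r + 4)*(r^3 + r^2 - 16*r - 16) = (r + 4)^2*(r^2 - 3*r - 4) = (r - 4)*(r + 4)^2*(r + 1)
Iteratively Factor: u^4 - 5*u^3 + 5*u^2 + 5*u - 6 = (u - 2)*(u^3 - 3*u^2 - u + 3) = (u - 2)*(u + 1)*(u^2 - 4*u + 3) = (u - 2)*(u - 1)*(u + 1)*(u - 3)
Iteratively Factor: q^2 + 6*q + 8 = (q + 2)*(q + 4)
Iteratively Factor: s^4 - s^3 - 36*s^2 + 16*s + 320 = (s - 4)*(s^3 + 3*s^2 - 24*s - 80) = (s - 4)*(s + 4)*(s^2 - s - 20) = (s - 5)*(s - 4)*(s + 4)*(s + 4)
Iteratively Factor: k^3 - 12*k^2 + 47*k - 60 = (k - 3)*(k^2 - 9*k + 20) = (k - 5)*(k - 3)*(k - 4)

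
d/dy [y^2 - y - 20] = 2*y - 1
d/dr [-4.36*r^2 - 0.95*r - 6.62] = -8.72*r - 0.95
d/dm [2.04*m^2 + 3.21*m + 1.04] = 4.08*m + 3.21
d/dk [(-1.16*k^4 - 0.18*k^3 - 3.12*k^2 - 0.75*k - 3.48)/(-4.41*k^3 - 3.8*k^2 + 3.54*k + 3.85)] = (5.1156*k^6 + 8.816*k^5 - 25.3944*k^4 - 25.7534*k^3 - 62.0142*k^2 - 50.472*k + 9.4317)/(19.4481*k^6 + 33.516*k^5 - 16.7828*k^4 - 60.861*k^3 - 16.7284*k^2 + 27.258*k + 14.8225)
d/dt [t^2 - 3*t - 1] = 2*t - 3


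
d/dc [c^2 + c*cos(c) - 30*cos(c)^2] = -c*sin(c) + 2*c + 30*sin(2*c) + cos(c)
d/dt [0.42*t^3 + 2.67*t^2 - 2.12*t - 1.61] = 1.26*t^2 + 5.34*t - 2.12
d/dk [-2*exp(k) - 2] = -2*exp(k)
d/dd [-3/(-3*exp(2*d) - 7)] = -18*exp(2*d)/(3*exp(2*d) + 7)^2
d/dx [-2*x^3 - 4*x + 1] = -6*x^2 - 4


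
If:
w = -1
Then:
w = -1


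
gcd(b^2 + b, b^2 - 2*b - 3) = b + 1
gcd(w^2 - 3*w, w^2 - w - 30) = 1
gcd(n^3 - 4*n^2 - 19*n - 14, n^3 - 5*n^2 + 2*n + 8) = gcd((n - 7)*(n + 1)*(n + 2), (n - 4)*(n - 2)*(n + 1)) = n + 1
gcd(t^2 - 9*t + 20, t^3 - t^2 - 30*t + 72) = t - 4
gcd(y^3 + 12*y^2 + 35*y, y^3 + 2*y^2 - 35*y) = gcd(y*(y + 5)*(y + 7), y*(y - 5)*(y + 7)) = y^2 + 7*y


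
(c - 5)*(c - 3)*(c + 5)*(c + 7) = c^4 + 4*c^3 - 46*c^2 - 100*c + 525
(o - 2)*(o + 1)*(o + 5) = o^3 + 4*o^2 - 7*o - 10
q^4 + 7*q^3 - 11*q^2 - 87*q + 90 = (q - 3)*(q - 1)*(q + 5)*(q + 6)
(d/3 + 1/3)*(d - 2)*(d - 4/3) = d^3/3 - 7*d^2/9 - 2*d/9 + 8/9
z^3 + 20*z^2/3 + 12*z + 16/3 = (z + 2/3)*(z + 2)*(z + 4)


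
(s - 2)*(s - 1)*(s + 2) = s^3 - s^2 - 4*s + 4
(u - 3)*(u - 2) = u^2 - 5*u + 6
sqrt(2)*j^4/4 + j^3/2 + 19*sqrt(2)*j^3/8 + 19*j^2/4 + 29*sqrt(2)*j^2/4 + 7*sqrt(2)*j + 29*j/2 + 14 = (j/2 + 1)*(j + 7/2)*(j + 4)*(sqrt(2)*j/2 + 1)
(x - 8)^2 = x^2 - 16*x + 64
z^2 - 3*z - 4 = (z - 4)*(z + 1)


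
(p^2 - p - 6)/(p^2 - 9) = (p + 2)/(p + 3)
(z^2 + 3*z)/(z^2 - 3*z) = (z + 3)/(z - 3)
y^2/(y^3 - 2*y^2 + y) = y/(y^2 - 2*y + 1)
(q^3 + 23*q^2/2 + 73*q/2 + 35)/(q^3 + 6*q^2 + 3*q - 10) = (2*q^2 + 19*q + 35)/(2*(q^2 + 4*q - 5))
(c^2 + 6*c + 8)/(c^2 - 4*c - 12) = (c + 4)/(c - 6)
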